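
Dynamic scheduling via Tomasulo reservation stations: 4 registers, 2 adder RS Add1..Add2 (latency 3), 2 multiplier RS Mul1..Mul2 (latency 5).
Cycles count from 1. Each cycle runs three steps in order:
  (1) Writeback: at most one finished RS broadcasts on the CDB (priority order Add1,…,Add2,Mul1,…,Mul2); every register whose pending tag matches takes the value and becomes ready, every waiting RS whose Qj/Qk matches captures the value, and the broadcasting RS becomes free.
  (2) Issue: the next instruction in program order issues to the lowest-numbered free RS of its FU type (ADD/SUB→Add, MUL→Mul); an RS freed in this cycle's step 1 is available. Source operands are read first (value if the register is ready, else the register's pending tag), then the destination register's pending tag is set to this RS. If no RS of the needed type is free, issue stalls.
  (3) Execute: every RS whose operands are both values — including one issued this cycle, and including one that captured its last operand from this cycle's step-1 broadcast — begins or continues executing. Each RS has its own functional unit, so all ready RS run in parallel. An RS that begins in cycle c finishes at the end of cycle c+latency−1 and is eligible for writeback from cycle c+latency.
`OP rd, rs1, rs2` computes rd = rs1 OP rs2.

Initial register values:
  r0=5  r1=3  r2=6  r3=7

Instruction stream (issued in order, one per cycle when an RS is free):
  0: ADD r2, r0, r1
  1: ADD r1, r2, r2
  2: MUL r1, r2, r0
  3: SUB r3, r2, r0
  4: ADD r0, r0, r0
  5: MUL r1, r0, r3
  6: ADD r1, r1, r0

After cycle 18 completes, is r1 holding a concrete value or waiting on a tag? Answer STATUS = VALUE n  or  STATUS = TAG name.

STATUS = VALUE 40

c1: issue ADD r2<-Add1 | r0:5,r1:3,r2:Add1,r3:7
c2: issue ADD r1<-Add2 | r0:5,r1:Add2,r2:Add1,r3:7
c3: issue MUL r1<-Mul1 | r0:5,r1:Mul1,r2:Add1,r3:7
c4: CDB Add1=8; issue SUB r3<-Add1 | r0:5,r1:Mul1,r2:8,r3:Add1
c5: stall | r0:5,r1:Mul1,r2:8,r3:Add1
c6: stall | r0:5,r1:Mul1,r2:8,r3:Add1
c7: CDB Add1=3; issue ADD r0<-Add1 | r0:Add1,r1:Mul1,r2:8,r3:3
c8: CDB Add2=16; issue MUL r1<-Mul2 | r0:Add1,r1:Mul2,r2:8,r3:3
c9: CDB Mul1=40; issue ADD r1<-Add2 | r0:Add1,r1:Add2,r2:8,r3:3
c10: CDB Add1=10 | r0:10,r1:Add2,r2:8,r3:3
c11: - | r0:10,r1:Add2,r2:8,r3:3
c12: - | r0:10,r1:Add2,r2:8,r3:3
c13: - | r0:10,r1:Add2,r2:8,r3:3
c14: - | r0:10,r1:Add2,r2:8,r3:3
c15: CDB Mul2=30 | r0:10,r1:Add2,r2:8,r3:3
c16: - | r0:10,r1:Add2,r2:8,r3:3
c17: - | r0:10,r1:Add2,r2:8,r3:3
c18: CDB Add2=40 | r0:10,r1:40,r2:8,r3:3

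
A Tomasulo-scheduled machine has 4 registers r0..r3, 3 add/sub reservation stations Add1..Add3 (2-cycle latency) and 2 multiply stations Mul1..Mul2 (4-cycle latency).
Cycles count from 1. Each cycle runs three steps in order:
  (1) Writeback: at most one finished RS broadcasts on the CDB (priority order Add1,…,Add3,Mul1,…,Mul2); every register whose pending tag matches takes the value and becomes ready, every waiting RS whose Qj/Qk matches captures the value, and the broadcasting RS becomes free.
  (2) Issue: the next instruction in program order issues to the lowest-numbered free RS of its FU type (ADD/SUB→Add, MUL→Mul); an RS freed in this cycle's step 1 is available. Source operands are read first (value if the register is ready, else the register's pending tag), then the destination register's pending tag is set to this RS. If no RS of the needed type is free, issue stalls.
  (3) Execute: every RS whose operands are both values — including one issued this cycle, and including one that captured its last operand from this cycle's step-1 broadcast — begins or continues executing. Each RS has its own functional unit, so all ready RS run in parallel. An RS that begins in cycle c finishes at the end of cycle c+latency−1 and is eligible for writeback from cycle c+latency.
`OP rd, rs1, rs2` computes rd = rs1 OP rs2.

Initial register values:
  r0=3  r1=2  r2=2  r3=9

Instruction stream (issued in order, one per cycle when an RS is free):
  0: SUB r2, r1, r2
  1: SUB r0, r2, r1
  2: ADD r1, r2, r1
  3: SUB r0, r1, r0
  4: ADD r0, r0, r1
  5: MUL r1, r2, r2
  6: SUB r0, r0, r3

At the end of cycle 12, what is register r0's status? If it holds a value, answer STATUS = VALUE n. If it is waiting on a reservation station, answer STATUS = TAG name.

STATUS = VALUE -3

  c1: issue SUB r2<-Add1  regs: r0:3,r1:2,r2:Add1,r3:9
  c2: issue SUB r0<-Add2  regs: r0:Add2,r1:2,r2:Add1,r3:9
  c3: CDB Add1=0; issue ADD r1<-Add1  regs: r0:Add2,r1:Add1,r2:0,r3:9
  c4: issue SUB r0<-Add3  regs: r0:Add3,r1:Add1,r2:0,r3:9
  c5: CDB Add1=2; issue ADD r0<-Add1  regs: r0:Add1,r1:2,r2:0,r3:9
  c6: CDB Add2=-2; issue MUL r1<-Mul1  regs: r0:Add1,r1:Mul1,r2:0,r3:9
  c7: issue SUB r0<-Add2  regs: r0:Add2,r1:Mul1,r2:0,r3:9
  c8: CDB Add3=4  regs: r0:Add2,r1:Mul1,r2:0,r3:9
  c9: -  regs: r0:Add2,r1:Mul1,r2:0,r3:9
  c10: CDB Add1=6  regs: r0:Add2,r1:Mul1,r2:0,r3:9
  c11: CDB Mul1=0  regs: r0:Add2,r1:0,r2:0,r3:9
  c12: CDB Add2=-3  regs: r0:-3,r1:0,r2:0,r3:9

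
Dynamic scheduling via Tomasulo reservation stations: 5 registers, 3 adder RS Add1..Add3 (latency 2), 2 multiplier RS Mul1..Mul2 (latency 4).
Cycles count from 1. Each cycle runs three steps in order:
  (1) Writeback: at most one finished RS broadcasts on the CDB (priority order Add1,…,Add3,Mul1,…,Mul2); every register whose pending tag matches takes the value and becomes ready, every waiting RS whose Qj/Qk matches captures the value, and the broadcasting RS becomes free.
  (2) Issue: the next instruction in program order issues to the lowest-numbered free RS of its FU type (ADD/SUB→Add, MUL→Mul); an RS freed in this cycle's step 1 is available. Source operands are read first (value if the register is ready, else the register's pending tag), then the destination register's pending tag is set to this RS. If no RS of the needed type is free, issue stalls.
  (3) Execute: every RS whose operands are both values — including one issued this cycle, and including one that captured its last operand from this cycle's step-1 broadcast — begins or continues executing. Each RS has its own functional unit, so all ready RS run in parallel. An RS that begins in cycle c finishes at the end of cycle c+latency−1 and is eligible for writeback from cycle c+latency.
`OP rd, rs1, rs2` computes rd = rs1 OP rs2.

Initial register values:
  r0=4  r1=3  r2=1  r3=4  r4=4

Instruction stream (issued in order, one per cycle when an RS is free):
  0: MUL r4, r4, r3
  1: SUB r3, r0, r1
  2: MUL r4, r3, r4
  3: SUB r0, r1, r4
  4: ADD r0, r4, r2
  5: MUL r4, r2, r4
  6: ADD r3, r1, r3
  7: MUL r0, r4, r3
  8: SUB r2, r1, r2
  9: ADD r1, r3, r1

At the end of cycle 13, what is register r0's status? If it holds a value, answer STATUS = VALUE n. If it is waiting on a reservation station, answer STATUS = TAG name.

c1: issue MUL r4<-Mul1 | r0:4,r1:3,r2:1,r3:4,r4:Mul1
c2: issue SUB r3<-Add1 | r0:4,r1:3,r2:1,r3:Add1,r4:Mul1
c3: issue MUL r4<-Mul2 | r0:4,r1:3,r2:1,r3:Add1,r4:Mul2
c4: CDB Add1=1; issue SUB r0<-Add1 | r0:Add1,r1:3,r2:1,r3:1,r4:Mul2
c5: CDB Mul1=16; issue ADD r0<-Add2 | r0:Add2,r1:3,r2:1,r3:1,r4:Mul2
c6: issue MUL r4<-Mul1 | r0:Add2,r1:3,r2:1,r3:1,r4:Mul1
c7: issue ADD r3<-Add3 | r0:Add2,r1:3,r2:1,r3:Add3,r4:Mul1
c8: stall | r0:Add2,r1:3,r2:1,r3:Add3,r4:Mul1
c9: CDB Add3=4; stall | r0:Add2,r1:3,r2:1,r3:4,r4:Mul1
c10: CDB Mul2=16; issue MUL r0<-Mul2 | r0:Mul2,r1:3,r2:1,r3:4,r4:Mul1
c11: issue SUB r2<-Add3 | r0:Mul2,r1:3,r2:Add3,r3:4,r4:Mul1
c12: CDB Add1=-13; issue ADD r1<-Add1 | r0:Mul2,r1:Add1,r2:Add3,r3:4,r4:Mul1
c13: CDB Add2=17 | r0:Mul2,r1:Add1,r2:Add3,r3:4,r4:Mul1

STATUS = TAG Mul2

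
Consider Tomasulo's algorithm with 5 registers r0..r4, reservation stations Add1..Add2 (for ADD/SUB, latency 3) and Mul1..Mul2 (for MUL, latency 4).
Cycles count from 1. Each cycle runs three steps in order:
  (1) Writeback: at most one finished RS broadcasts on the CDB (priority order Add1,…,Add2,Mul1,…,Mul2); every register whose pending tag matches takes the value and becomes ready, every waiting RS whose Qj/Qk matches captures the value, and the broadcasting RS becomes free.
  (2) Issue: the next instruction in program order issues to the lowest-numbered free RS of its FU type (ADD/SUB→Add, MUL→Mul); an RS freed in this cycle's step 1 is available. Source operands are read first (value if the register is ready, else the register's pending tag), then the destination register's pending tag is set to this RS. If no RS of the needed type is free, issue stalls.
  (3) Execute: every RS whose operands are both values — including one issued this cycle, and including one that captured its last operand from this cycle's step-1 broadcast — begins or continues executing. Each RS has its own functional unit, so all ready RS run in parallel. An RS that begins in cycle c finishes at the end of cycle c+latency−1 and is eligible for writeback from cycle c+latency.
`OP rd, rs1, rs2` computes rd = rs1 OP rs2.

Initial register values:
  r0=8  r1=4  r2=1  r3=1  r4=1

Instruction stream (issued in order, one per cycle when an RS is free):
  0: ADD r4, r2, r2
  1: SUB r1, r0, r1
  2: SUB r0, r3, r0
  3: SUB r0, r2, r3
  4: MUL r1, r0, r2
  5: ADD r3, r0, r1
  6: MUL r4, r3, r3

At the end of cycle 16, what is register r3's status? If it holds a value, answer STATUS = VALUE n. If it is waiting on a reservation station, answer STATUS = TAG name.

STATUS = VALUE 0

cycle 1: issue ADD r4<-Add1 // r0:8,r1:4,r2:1,r3:1,r4:Add1
cycle 2: issue SUB r1<-Add2 // r0:8,r1:Add2,r2:1,r3:1,r4:Add1
cycle 3: stall // r0:8,r1:Add2,r2:1,r3:1,r4:Add1
cycle 4: CDB Add1=2; issue SUB r0<-Add1 // r0:Add1,r1:Add2,r2:1,r3:1,r4:2
cycle 5: CDB Add2=4; issue SUB r0<-Add2 // r0:Add2,r1:4,r2:1,r3:1,r4:2
cycle 6: issue MUL r1<-Mul1 // r0:Add2,r1:Mul1,r2:1,r3:1,r4:2
cycle 7: CDB Add1=-7; issue ADD r3<-Add1 // r0:Add2,r1:Mul1,r2:1,r3:Add1,r4:2
cycle 8: CDB Add2=0; issue MUL r4<-Mul2 // r0:0,r1:Mul1,r2:1,r3:Add1,r4:Mul2
cycle 9: - // r0:0,r1:Mul1,r2:1,r3:Add1,r4:Mul2
cycle 10: - // r0:0,r1:Mul1,r2:1,r3:Add1,r4:Mul2
cycle 11: - // r0:0,r1:Mul1,r2:1,r3:Add1,r4:Mul2
cycle 12: CDB Mul1=0 // r0:0,r1:0,r2:1,r3:Add1,r4:Mul2
cycle 13: - // r0:0,r1:0,r2:1,r3:Add1,r4:Mul2
cycle 14: - // r0:0,r1:0,r2:1,r3:Add1,r4:Mul2
cycle 15: CDB Add1=0 // r0:0,r1:0,r2:1,r3:0,r4:Mul2
cycle 16: - // r0:0,r1:0,r2:1,r3:0,r4:Mul2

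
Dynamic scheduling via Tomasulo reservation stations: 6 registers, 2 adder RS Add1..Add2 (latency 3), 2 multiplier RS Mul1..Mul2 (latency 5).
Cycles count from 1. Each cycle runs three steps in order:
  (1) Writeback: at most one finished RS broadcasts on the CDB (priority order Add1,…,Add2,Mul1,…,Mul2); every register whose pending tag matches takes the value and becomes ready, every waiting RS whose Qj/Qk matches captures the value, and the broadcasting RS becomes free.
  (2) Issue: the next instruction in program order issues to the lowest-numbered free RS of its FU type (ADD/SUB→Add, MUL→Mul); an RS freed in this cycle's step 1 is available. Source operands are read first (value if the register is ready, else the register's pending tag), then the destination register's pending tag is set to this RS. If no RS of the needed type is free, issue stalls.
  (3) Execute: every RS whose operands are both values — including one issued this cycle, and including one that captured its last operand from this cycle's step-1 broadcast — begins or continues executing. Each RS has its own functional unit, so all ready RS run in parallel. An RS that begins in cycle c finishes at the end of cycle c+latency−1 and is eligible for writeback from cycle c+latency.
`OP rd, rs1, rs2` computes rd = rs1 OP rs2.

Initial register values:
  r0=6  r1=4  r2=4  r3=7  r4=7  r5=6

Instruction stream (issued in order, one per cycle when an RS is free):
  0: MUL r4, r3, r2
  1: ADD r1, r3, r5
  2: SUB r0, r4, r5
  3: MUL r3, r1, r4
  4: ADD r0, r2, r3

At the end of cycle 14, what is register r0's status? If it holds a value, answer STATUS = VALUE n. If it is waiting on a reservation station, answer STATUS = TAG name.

cycle 1: issue MUL r4<-Mul1 // r0:6,r1:4,r2:4,r3:7,r4:Mul1,r5:6
cycle 2: issue ADD r1<-Add1 // r0:6,r1:Add1,r2:4,r3:7,r4:Mul1,r5:6
cycle 3: issue SUB r0<-Add2 // r0:Add2,r1:Add1,r2:4,r3:7,r4:Mul1,r5:6
cycle 4: issue MUL r3<-Mul2 // r0:Add2,r1:Add1,r2:4,r3:Mul2,r4:Mul1,r5:6
cycle 5: CDB Add1=13; issue ADD r0<-Add1 // r0:Add1,r1:13,r2:4,r3:Mul2,r4:Mul1,r5:6
cycle 6: CDB Mul1=28 // r0:Add1,r1:13,r2:4,r3:Mul2,r4:28,r5:6
cycle 7: - // r0:Add1,r1:13,r2:4,r3:Mul2,r4:28,r5:6
cycle 8: - // r0:Add1,r1:13,r2:4,r3:Mul2,r4:28,r5:6
cycle 9: CDB Add2=22 // r0:Add1,r1:13,r2:4,r3:Mul2,r4:28,r5:6
cycle 10: - // r0:Add1,r1:13,r2:4,r3:Mul2,r4:28,r5:6
cycle 11: CDB Mul2=364 // r0:Add1,r1:13,r2:4,r3:364,r4:28,r5:6
cycle 12: - // r0:Add1,r1:13,r2:4,r3:364,r4:28,r5:6
cycle 13: - // r0:Add1,r1:13,r2:4,r3:364,r4:28,r5:6
cycle 14: CDB Add1=368 // r0:368,r1:13,r2:4,r3:364,r4:28,r5:6

STATUS = VALUE 368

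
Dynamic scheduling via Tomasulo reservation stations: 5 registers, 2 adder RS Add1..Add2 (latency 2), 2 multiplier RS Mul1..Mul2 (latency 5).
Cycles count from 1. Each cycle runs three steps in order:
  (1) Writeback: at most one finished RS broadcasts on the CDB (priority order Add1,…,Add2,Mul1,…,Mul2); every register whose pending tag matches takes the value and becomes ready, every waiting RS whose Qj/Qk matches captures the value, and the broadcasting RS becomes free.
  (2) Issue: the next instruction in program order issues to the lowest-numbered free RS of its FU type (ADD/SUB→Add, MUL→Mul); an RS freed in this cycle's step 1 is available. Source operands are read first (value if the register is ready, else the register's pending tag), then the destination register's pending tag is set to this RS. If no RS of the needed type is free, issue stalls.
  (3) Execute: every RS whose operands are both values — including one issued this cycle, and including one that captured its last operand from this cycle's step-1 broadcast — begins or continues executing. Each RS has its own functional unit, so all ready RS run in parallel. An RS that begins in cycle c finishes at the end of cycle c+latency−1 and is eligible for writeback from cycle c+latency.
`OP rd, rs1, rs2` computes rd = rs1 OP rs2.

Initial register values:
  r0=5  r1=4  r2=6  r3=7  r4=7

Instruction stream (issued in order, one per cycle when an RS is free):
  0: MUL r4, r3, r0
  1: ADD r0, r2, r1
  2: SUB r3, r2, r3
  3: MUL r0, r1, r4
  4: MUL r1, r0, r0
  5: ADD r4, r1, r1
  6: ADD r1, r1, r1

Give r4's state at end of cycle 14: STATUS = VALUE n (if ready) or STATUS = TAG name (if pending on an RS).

STATUS = TAG Add1

  c1: issue MUL r4<-Mul1  regs: r0:5,r1:4,r2:6,r3:7,r4:Mul1
  c2: issue ADD r0<-Add1  regs: r0:Add1,r1:4,r2:6,r3:7,r4:Mul1
  c3: issue SUB r3<-Add2  regs: r0:Add1,r1:4,r2:6,r3:Add2,r4:Mul1
  c4: CDB Add1=10; issue MUL r0<-Mul2  regs: r0:Mul2,r1:4,r2:6,r3:Add2,r4:Mul1
  c5: CDB Add2=-1; stall  regs: r0:Mul2,r1:4,r2:6,r3:-1,r4:Mul1
  c6: CDB Mul1=35; issue MUL r1<-Mul1  regs: r0:Mul2,r1:Mul1,r2:6,r3:-1,r4:35
  c7: issue ADD r4<-Add1  regs: r0:Mul2,r1:Mul1,r2:6,r3:-1,r4:Add1
  c8: issue ADD r1<-Add2  regs: r0:Mul2,r1:Add2,r2:6,r3:-1,r4:Add1
  c9: -  regs: r0:Mul2,r1:Add2,r2:6,r3:-1,r4:Add1
  c10: -  regs: r0:Mul2,r1:Add2,r2:6,r3:-1,r4:Add1
  c11: CDB Mul2=140  regs: r0:140,r1:Add2,r2:6,r3:-1,r4:Add1
  c12: -  regs: r0:140,r1:Add2,r2:6,r3:-1,r4:Add1
  c13: -  regs: r0:140,r1:Add2,r2:6,r3:-1,r4:Add1
  c14: -  regs: r0:140,r1:Add2,r2:6,r3:-1,r4:Add1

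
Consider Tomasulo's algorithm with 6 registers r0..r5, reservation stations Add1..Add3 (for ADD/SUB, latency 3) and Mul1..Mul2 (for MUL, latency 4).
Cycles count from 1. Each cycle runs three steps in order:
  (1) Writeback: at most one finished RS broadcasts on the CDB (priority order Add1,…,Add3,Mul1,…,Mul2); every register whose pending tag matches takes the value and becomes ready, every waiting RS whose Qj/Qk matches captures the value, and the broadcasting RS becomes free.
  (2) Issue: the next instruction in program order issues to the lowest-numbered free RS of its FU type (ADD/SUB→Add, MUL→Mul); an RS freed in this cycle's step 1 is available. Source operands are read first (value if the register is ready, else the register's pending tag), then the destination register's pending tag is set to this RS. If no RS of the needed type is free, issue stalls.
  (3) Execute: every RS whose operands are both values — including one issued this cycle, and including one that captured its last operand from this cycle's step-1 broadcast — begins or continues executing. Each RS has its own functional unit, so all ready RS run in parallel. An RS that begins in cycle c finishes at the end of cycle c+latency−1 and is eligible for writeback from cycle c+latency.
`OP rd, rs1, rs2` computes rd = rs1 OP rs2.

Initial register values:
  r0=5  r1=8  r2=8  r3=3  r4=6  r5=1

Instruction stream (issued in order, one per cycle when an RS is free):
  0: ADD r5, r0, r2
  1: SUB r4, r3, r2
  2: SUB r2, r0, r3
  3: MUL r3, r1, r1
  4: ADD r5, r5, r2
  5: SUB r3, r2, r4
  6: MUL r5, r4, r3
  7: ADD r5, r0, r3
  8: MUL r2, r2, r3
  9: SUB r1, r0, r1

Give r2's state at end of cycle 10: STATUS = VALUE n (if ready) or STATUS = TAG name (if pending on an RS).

STATUS = TAG Mul1

cycle 1: issue ADD r5<-Add1 // r0:5,r1:8,r2:8,r3:3,r4:6,r5:Add1
cycle 2: issue SUB r4<-Add2 // r0:5,r1:8,r2:8,r3:3,r4:Add2,r5:Add1
cycle 3: issue SUB r2<-Add3 // r0:5,r1:8,r2:Add3,r3:3,r4:Add2,r5:Add1
cycle 4: CDB Add1=13; issue MUL r3<-Mul1 // r0:5,r1:8,r2:Add3,r3:Mul1,r4:Add2,r5:13
cycle 5: CDB Add2=-5; issue ADD r5<-Add1 // r0:5,r1:8,r2:Add3,r3:Mul1,r4:-5,r5:Add1
cycle 6: CDB Add3=2; issue SUB r3<-Add2 // r0:5,r1:8,r2:2,r3:Add2,r4:-5,r5:Add1
cycle 7: issue MUL r5<-Mul2 // r0:5,r1:8,r2:2,r3:Add2,r4:-5,r5:Mul2
cycle 8: CDB Mul1=64; issue ADD r5<-Add3 // r0:5,r1:8,r2:2,r3:Add2,r4:-5,r5:Add3
cycle 9: CDB Add1=15; issue MUL r2<-Mul1 // r0:5,r1:8,r2:Mul1,r3:Add2,r4:-5,r5:Add3
cycle 10: CDB Add2=7; issue SUB r1<-Add1 // r0:5,r1:Add1,r2:Mul1,r3:7,r4:-5,r5:Add3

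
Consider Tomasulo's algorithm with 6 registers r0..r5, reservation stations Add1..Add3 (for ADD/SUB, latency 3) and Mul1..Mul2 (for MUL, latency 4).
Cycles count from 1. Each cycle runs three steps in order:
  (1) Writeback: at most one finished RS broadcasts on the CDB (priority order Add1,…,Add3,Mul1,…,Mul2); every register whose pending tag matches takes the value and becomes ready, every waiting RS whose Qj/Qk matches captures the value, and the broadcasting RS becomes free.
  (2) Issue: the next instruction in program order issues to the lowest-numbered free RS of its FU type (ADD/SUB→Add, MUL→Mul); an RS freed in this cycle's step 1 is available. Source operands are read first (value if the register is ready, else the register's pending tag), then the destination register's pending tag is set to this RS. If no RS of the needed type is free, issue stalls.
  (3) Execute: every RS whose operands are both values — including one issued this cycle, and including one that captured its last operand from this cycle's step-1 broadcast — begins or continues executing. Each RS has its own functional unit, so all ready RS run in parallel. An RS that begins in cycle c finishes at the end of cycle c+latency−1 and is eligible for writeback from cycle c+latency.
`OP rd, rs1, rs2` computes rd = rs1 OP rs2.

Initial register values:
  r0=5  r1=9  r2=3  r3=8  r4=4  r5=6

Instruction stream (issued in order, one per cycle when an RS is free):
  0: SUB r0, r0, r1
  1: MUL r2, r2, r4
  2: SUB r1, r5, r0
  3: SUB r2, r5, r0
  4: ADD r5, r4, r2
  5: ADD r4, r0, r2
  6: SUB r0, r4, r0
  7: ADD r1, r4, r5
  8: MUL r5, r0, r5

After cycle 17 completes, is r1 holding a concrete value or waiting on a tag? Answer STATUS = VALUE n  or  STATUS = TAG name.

STATUS = VALUE 20

cycle 1: issue SUB r0<-Add1 // r0:Add1,r1:9,r2:3,r3:8,r4:4,r5:6
cycle 2: issue MUL r2<-Mul1 // r0:Add1,r1:9,r2:Mul1,r3:8,r4:4,r5:6
cycle 3: issue SUB r1<-Add2 // r0:Add1,r1:Add2,r2:Mul1,r3:8,r4:4,r5:6
cycle 4: CDB Add1=-4; issue SUB r2<-Add1 // r0:-4,r1:Add2,r2:Add1,r3:8,r4:4,r5:6
cycle 5: issue ADD r5<-Add3 // r0:-4,r1:Add2,r2:Add1,r3:8,r4:4,r5:Add3
cycle 6: CDB Mul1=12; stall // r0:-4,r1:Add2,r2:Add1,r3:8,r4:4,r5:Add3
cycle 7: CDB Add1=10; issue ADD r4<-Add1 // r0:-4,r1:Add2,r2:10,r3:8,r4:Add1,r5:Add3
cycle 8: CDB Add2=10; issue SUB r0<-Add2 // r0:Add2,r1:10,r2:10,r3:8,r4:Add1,r5:Add3
cycle 9: stall // r0:Add2,r1:10,r2:10,r3:8,r4:Add1,r5:Add3
cycle 10: CDB Add1=6; issue ADD r1<-Add1 // r0:Add2,r1:Add1,r2:10,r3:8,r4:6,r5:Add3
cycle 11: CDB Add3=14; issue MUL r5<-Mul1 // r0:Add2,r1:Add1,r2:10,r3:8,r4:6,r5:Mul1
cycle 12: - // r0:Add2,r1:Add1,r2:10,r3:8,r4:6,r5:Mul1
cycle 13: CDB Add2=10 // r0:10,r1:Add1,r2:10,r3:8,r4:6,r5:Mul1
cycle 14: CDB Add1=20 // r0:10,r1:20,r2:10,r3:8,r4:6,r5:Mul1
cycle 15: - // r0:10,r1:20,r2:10,r3:8,r4:6,r5:Mul1
cycle 16: - // r0:10,r1:20,r2:10,r3:8,r4:6,r5:Mul1
cycle 17: CDB Mul1=140 // r0:10,r1:20,r2:10,r3:8,r4:6,r5:140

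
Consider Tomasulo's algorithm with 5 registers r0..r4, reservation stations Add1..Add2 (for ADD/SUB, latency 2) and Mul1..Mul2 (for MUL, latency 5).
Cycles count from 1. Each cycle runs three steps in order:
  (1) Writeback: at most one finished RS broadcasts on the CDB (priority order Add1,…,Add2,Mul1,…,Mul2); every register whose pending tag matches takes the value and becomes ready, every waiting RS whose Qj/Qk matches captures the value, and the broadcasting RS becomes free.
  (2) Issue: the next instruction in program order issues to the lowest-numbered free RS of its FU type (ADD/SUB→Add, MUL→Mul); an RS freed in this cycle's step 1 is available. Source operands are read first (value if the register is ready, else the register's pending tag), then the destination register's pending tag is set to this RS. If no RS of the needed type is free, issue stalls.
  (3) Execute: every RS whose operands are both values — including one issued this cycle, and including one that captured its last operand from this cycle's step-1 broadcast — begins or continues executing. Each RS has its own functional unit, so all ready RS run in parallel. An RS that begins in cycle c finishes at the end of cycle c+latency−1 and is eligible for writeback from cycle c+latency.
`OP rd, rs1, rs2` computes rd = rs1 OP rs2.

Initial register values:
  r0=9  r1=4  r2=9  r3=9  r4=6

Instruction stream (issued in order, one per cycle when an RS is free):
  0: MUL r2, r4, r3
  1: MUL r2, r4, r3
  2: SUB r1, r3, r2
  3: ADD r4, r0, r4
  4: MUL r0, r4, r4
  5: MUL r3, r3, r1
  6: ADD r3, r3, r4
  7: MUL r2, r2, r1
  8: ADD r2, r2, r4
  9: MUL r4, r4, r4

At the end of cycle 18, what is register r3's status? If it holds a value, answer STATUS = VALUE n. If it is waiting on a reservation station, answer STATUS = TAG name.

STATUS = VALUE -390

c1: issue MUL r2<-Mul1 | r0:9,r1:4,r2:Mul1,r3:9,r4:6
c2: issue MUL r2<-Mul2 | r0:9,r1:4,r2:Mul2,r3:9,r4:6
c3: issue SUB r1<-Add1 | r0:9,r1:Add1,r2:Mul2,r3:9,r4:6
c4: issue ADD r4<-Add2 | r0:9,r1:Add1,r2:Mul2,r3:9,r4:Add2
c5: stall | r0:9,r1:Add1,r2:Mul2,r3:9,r4:Add2
c6: CDB Add2=15; stall | r0:9,r1:Add1,r2:Mul2,r3:9,r4:15
c7: CDB Mul1=54; issue MUL r0<-Mul1 | r0:Mul1,r1:Add1,r2:Mul2,r3:9,r4:15
c8: CDB Mul2=54; issue MUL r3<-Mul2 | r0:Mul1,r1:Add1,r2:54,r3:Mul2,r4:15
c9: issue ADD r3<-Add2 | r0:Mul1,r1:Add1,r2:54,r3:Add2,r4:15
c10: CDB Add1=-45; stall | r0:Mul1,r1:-45,r2:54,r3:Add2,r4:15
c11: stall | r0:Mul1,r1:-45,r2:54,r3:Add2,r4:15
c12: CDB Mul1=225; issue MUL r2<-Mul1 | r0:225,r1:-45,r2:Mul1,r3:Add2,r4:15
c13: issue ADD r2<-Add1 | r0:225,r1:-45,r2:Add1,r3:Add2,r4:15
c14: stall | r0:225,r1:-45,r2:Add1,r3:Add2,r4:15
c15: CDB Mul2=-405; issue MUL r4<-Mul2 | r0:225,r1:-45,r2:Add1,r3:Add2,r4:Mul2
c16: - | r0:225,r1:-45,r2:Add1,r3:Add2,r4:Mul2
c17: CDB Add2=-390 | r0:225,r1:-45,r2:Add1,r3:-390,r4:Mul2
c18: CDB Mul1=-2430 | r0:225,r1:-45,r2:Add1,r3:-390,r4:Mul2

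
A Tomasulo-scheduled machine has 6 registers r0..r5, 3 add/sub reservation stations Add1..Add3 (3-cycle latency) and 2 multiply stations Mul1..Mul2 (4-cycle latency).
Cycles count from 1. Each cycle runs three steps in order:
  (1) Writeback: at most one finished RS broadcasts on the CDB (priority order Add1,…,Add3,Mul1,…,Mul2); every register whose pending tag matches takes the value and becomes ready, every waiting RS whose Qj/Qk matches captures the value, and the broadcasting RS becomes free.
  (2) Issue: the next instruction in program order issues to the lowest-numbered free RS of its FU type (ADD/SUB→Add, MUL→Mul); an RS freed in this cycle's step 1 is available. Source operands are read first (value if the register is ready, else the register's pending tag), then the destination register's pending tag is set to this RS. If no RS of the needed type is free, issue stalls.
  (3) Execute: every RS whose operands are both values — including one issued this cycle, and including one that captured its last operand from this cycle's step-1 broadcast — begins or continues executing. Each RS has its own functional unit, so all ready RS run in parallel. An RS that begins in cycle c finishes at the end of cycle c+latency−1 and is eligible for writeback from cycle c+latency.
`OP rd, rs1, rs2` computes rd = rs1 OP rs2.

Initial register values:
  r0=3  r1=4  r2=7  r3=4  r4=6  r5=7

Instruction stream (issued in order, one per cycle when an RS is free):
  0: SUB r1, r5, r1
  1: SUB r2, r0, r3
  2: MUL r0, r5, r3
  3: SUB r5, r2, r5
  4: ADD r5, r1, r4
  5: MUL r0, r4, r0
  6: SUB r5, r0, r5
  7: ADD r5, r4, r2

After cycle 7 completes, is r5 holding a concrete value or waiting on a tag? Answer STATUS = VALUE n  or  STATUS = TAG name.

STATUS = TAG Add3

cycle 1: issue SUB r1<-Add1 // r0:3,r1:Add1,r2:7,r3:4,r4:6,r5:7
cycle 2: issue SUB r2<-Add2 // r0:3,r1:Add1,r2:Add2,r3:4,r4:6,r5:7
cycle 3: issue MUL r0<-Mul1 // r0:Mul1,r1:Add1,r2:Add2,r3:4,r4:6,r5:7
cycle 4: CDB Add1=3; issue SUB r5<-Add1 // r0:Mul1,r1:3,r2:Add2,r3:4,r4:6,r5:Add1
cycle 5: CDB Add2=-1; issue ADD r5<-Add2 // r0:Mul1,r1:3,r2:-1,r3:4,r4:6,r5:Add2
cycle 6: issue MUL r0<-Mul2 // r0:Mul2,r1:3,r2:-1,r3:4,r4:6,r5:Add2
cycle 7: CDB Mul1=28; issue SUB r5<-Add3 // r0:Mul2,r1:3,r2:-1,r3:4,r4:6,r5:Add3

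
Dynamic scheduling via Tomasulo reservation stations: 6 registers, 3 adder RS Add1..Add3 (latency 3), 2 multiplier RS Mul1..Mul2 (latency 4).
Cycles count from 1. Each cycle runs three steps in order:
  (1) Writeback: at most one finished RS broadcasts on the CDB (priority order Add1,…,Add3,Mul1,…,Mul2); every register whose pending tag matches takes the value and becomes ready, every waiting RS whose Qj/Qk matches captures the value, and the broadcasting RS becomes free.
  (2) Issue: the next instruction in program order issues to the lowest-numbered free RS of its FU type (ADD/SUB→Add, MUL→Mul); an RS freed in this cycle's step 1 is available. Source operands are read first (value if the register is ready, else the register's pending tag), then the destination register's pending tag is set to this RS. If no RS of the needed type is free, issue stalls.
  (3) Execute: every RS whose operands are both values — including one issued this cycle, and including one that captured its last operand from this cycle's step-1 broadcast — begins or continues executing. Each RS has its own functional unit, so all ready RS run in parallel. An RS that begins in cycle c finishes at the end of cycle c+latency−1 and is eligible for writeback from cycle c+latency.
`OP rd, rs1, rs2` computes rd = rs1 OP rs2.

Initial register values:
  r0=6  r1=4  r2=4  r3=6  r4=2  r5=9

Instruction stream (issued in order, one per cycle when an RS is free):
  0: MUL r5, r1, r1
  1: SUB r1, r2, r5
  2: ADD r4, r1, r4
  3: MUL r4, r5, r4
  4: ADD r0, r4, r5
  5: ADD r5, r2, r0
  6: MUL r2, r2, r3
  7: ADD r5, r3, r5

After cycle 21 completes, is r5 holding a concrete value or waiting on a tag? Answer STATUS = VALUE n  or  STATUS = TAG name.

STATUS = TAG Add2

c1: issue MUL r5<-Mul1 | r0:6,r1:4,r2:4,r3:6,r4:2,r5:Mul1
c2: issue SUB r1<-Add1 | r0:6,r1:Add1,r2:4,r3:6,r4:2,r5:Mul1
c3: issue ADD r4<-Add2 | r0:6,r1:Add1,r2:4,r3:6,r4:Add2,r5:Mul1
c4: issue MUL r4<-Mul2 | r0:6,r1:Add1,r2:4,r3:6,r4:Mul2,r5:Mul1
c5: CDB Mul1=16; issue ADD r0<-Add3 | r0:Add3,r1:Add1,r2:4,r3:6,r4:Mul2,r5:16
c6: stall | r0:Add3,r1:Add1,r2:4,r3:6,r4:Mul2,r5:16
c7: stall | r0:Add3,r1:Add1,r2:4,r3:6,r4:Mul2,r5:16
c8: CDB Add1=-12; issue ADD r5<-Add1 | r0:Add3,r1:-12,r2:4,r3:6,r4:Mul2,r5:Add1
c9: issue MUL r2<-Mul1 | r0:Add3,r1:-12,r2:Mul1,r3:6,r4:Mul2,r5:Add1
c10: stall | r0:Add3,r1:-12,r2:Mul1,r3:6,r4:Mul2,r5:Add1
c11: CDB Add2=-10; issue ADD r5<-Add2 | r0:Add3,r1:-12,r2:Mul1,r3:6,r4:Mul2,r5:Add2
c12: - | r0:Add3,r1:-12,r2:Mul1,r3:6,r4:Mul2,r5:Add2
c13: CDB Mul1=24 | r0:Add3,r1:-12,r2:24,r3:6,r4:Mul2,r5:Add2
c14: - | r0:Add3,r1:-12,r2:24,r3:6,r4:Mul2,r5:Add2
c15: CDB Mul2=-160 | r0:Add3,r1:-12,r2:24,r3:6,r4:-160,r5:Add2
c16: - | r0:Add3,r1:-12,r2:24,r3:6,r4:-160,r5:Add2
c17: - | r0:Add3,r1:-12,r2:24,r3:6,r4:-160,r5:Add2
c18: CDB Add3=-144 | r0:-144,r1:-12,r2:24,r3:6,r4:-160,r5:Add2
c19: - | r0:-144,r1:-12,r2:24,r3:6,r4:-160,r5:Add2
c20: - | r0:-144,r1:-12,r2:24,r3:6,r4:-160,r5:Add2
c21: CDB Add1=-140 | r0:-144,r1:-12,r2:24,r3:6,r4:-160,r5:Add2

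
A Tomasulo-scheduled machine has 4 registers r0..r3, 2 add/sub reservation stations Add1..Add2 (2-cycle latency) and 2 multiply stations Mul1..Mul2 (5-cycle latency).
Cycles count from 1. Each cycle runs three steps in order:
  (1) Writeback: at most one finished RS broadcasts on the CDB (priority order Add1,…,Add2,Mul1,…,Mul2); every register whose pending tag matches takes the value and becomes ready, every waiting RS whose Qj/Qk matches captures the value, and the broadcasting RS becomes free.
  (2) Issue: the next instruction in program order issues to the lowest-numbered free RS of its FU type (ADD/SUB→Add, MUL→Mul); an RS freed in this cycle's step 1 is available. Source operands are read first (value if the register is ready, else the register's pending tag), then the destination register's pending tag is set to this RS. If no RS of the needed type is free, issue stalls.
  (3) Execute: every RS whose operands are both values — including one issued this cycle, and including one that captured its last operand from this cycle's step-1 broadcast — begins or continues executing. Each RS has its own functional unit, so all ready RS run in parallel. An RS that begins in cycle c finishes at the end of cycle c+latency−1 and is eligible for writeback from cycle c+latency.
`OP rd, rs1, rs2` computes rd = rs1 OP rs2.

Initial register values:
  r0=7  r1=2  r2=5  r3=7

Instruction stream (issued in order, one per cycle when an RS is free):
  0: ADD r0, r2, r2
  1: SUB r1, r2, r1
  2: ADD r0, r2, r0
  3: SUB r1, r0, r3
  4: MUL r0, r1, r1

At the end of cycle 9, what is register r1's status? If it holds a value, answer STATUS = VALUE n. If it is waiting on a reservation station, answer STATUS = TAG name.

c1: issue ADD r0<-Add1 | r0:Add1,r1:2,r2:5,r3:7
c2: issue SUB r1<-Add2 | r0:Add1,r1:Add2,r2:5,r3:7
c3: CDB Add1=10; issue ADD r0<-Add1 | r0:Add1,r1:Add2,r2:5,r3:7
c4: CDB Add2=3; issue SUB r1<-Add2 | r0:Add1,r1:Add2,r2:5,r3:7
c5: CDB Add1=15; issue MUL r0<-Mul1 | r0:Mul1,r1:Add2,r2:5,r3:7
c6: - | r0:Mul1,r1:Add2,r2:5,r3:7
c7: CDB Add2=8 | r0:Mul1,r1:8,r2:5,r3:7
c8: - | r0:Mul1,r1:8,r2:5,r3:7
c9: - | r0:Mul1,r1:8,r2:5,r3:7

STATUS = VALUE 8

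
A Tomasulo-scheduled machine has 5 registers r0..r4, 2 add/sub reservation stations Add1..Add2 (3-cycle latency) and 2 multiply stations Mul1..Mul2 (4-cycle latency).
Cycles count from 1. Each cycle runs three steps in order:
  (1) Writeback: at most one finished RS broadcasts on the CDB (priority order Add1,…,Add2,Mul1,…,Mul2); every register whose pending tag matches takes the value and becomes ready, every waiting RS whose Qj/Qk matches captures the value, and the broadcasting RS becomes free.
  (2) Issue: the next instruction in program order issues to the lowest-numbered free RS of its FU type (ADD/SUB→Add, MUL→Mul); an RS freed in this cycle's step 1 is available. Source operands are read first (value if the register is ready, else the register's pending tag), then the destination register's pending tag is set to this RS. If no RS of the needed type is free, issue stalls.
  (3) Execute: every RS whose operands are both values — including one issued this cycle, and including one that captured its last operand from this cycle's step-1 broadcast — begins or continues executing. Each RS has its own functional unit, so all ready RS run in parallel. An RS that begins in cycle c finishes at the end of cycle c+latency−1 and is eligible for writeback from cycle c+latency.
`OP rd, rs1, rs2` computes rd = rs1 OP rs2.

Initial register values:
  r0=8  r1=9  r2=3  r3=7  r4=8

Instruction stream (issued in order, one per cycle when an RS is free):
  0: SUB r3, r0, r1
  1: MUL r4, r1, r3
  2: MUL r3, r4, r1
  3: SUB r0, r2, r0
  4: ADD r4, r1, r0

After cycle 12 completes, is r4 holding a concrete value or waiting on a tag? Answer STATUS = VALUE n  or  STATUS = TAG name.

STATUS = VALUE 4

c1: issue SUB r3<-Add1 | r0:8,r1:9,r2:3,r3:Add1,r4:8
c2: issue MUL r4<-Mul1 | r0:8,r1:9,r2:3,r3:Add1,r4:Mul1
c3: issue MUL r3<-Mul2 | r0:8,r1:9,r2:3,r3:Mul2,r4:Mul1
c4: CDB Add1=-1; issue SUB r0<-Add1 | r0:Add1,r1:9,r2:3,r3:Mul2,r4:Mul1
c5: issue ADD r4<-Add2 | r0:Add1,r1:9,r2:3,r3:Mul2,r4:Add2
c6: - | r0:Add1,r1:9,r2:3,r3:Mul2,r4:Add2
c7: CDB Add1=-5 | r0:-5,r1:9,r2:3,r3:Mul2,r4:Add2
c8: CDB Mul1=-9 | r0:-5,r1:9,r2:3,r3:Mul2,r4:Add2
c9: - | r0:-5,r1:9,r2:3,r3:Mul2,r4:Add2
c10: CDB Add2=4 | r0:-5,r1:9,r2:3,r3:Mul2,r4:4
c11: - | r0:-5,r1:9,r2:3,r3:Mul2,r4:4
c12: CDB Mul2=-81 | r0:-5,r1:9,r2:3,r3:-81,r4:4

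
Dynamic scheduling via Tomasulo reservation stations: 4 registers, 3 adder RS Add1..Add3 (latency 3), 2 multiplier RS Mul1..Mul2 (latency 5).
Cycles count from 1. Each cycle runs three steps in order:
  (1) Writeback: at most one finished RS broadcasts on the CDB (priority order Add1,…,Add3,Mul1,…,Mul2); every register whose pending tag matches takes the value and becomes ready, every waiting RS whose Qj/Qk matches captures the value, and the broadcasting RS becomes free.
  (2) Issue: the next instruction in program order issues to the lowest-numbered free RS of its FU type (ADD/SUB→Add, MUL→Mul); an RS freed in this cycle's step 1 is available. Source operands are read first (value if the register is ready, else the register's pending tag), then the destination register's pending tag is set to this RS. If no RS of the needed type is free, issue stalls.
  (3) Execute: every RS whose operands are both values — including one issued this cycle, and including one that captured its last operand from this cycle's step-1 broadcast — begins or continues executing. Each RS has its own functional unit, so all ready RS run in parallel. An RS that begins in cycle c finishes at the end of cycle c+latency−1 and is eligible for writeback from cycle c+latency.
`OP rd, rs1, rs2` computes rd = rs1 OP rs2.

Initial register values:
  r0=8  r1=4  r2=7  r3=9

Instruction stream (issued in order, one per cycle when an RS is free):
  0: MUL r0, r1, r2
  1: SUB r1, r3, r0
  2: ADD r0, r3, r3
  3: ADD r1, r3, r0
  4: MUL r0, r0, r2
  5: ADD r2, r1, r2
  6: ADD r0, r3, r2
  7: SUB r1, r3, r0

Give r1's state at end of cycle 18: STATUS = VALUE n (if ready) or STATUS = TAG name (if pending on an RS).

  c1: issue MUL r0<-Mul1  regs: r0:Mul1,r1:4,r2:7,r3:9
  c2: issue SUB r1<-Add1  regs: r0:Mul1,r1:Add1,r2:7,r3:9
  c3: issue ADD r0<-Add2  regs: r0:Add2,r1:Add1,r2:7,r3:9
  c4: issue ADD r1<-Add3  regs: r0:Add2,r1:Add3,r2:7,r3:9
  c5: issue MUL r0<-Mul2  regs: r0:Mul2,r1:Add3,r2:7,r3:9
  c6: CDB Add2=18; issue ADD r2<-Add2  regs: r0:Mul2,r1:Add3,r2:Add2,r3:9
  c7: CDB Mul1=28; stall  regs: r0:Mul2,r1:Add3,r2:Add2,r3:9
  c8: stall  regs: r0:Mul2,r1:Add3,r2:Add2,r3:9
  c9: CDB Add3=27; issue ADD r0<-Add3  regs: r0:Add3,r1:27,r2:Add2,r3:9
  c10: CDB Add1=-19; issue SUB r1<-Add1  regs: r0:Add3,r1:Add1,r2:Add2,r3:9
  c11: CDB Mul2=126  regs: r0:Add3,r1:Add1,r2:Add2,r3:9
  c12: CDB Add2=34  regs: r0:Add3,r1:Add1,r2:34,r3:9
  c13: -  regs: r0:Add3,r1:Add1,r2:34,r3:9
  c14: -  regs: r0:Add3,r1:Add1,r2:34,r3:9
  c15: CDB Add3=43  regs: r0:43,r1:Add1,r2:34,r3:9
  c16: -  regs: r0:43,r1:Add1,r2:34,r3:9
  c17: -  regs: r0:43,r1:Add1,r2:34,r3:9
  c18: CDB Add1=-34  regs: r0:43,r1:-34,r2:34,r3:9

STATUS = VALUE -34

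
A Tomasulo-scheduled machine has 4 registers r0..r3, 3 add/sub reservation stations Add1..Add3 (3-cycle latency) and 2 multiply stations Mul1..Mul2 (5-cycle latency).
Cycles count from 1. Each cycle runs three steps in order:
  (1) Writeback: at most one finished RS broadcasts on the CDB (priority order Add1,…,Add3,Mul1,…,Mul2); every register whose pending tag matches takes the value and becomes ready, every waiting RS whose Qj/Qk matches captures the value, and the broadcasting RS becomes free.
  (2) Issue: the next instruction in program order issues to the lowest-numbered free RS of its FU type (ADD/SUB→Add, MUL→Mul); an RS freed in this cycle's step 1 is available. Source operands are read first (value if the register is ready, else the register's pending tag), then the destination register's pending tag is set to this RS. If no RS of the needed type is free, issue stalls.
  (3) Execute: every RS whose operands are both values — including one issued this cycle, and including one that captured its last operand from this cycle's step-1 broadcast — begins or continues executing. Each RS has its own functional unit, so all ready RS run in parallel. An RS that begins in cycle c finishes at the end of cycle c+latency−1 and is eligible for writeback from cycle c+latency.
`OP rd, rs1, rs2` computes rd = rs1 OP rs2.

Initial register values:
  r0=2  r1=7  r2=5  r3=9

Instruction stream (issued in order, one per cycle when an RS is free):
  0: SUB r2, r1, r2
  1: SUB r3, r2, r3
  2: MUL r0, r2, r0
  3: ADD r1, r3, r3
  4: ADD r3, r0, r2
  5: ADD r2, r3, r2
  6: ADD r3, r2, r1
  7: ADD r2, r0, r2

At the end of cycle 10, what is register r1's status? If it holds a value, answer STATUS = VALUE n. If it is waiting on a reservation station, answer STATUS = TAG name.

STATUS = VALUE -14

c1: issue SUB r2<-Add1 | r0:2,r1:7,r2:Add1,r3:9
c2: issue SUB r3<-Add2 | r0:2,r1:7,r2:Add1,r3:Add2
c3: issue MUL r0<-Mul1 | r0:Mul1,r1:7,r2:Add1,r3:Add2
c4: CDB Add1=2; issue ADD r1<-Add1 | r0:Mul1,r1:Add1,r2:2,r3:Add2
c5: issue ADD r3<-Add3 | r0:Mul1,r1:Add1,r2:2,r3:Add3
c6: stall | r0:Mul1,r1:Add1,r2:2,r3:Add3
c7: CDB Add2=-7; issue ADD r2<-Add2 | r0:Mul1,r1:Add1,r2:Add2,r3:Add3
c8: stall | r0:Mul1,r1:Add1,r2:Add2,r3:Add3
c9: CDB Mul1=4; stall | r0:4,r1:Add1,r2:Add2,r3:Add3
c10: CDB Add1=-14; issue ADD r3<-Add1 | r0:4,r1:-14,r2:Add2,r3:Add1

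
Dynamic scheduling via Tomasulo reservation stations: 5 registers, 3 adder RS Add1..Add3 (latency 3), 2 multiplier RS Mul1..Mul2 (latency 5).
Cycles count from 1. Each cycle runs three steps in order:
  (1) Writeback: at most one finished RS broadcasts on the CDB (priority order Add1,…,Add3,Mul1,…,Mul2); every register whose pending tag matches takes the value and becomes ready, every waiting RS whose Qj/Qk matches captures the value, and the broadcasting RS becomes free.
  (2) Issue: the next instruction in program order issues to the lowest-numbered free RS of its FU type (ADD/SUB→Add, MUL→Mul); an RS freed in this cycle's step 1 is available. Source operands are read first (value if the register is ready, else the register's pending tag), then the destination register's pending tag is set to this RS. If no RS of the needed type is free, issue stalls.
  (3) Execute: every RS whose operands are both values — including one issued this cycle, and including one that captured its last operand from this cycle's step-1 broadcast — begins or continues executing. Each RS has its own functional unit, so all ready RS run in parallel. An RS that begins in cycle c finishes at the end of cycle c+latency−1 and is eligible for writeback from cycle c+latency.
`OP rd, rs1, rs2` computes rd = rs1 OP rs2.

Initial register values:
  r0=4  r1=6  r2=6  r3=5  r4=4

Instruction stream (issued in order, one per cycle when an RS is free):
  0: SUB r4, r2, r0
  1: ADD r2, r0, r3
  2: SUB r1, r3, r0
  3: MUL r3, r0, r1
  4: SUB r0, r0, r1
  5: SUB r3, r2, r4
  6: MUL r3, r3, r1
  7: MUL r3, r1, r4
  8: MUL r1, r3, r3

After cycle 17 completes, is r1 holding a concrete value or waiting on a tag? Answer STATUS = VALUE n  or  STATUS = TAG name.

STATUS = TAG Mul2

cycle 1: issue SUB r4<-Add1 // r0:4,r1:6,r2:6,r3:5,r4:Add1
cycle 2: issue ADD r2<-Add2 // r0:4,r1:6,r2:Add2,r3:5,r4:Add1
cycle 3: issue SUB r1<-Add3 // r0:4,r1:Add3,r2:Add2,r3:5,r4:Add1
cycle 4: CDB Add1=2; issue MUL r3<-Mul1 // r0:4,r1:Add3,r2:Add2,r3:Mul1,r4:2
cycle 5: CDB Add2=9; issue SUB r0<-Add1 // r0:Add1,r1:Add3,r2:9,r3:Mul1,r4:2
cycle 6: CDB Add3=1; issue SUB r3<-Add2 // r0:Add1,r1:1,r2:9,r3:Add2,r4:2
cycle 7: issue MUL r3<-Mul2 // r0:Add1,r1:1,r2:9,r3:Mul2,r4:2
cycle 8: stall // r0:Add1,r1:1,r2:9,r3:Mul2,r4:2
cycle 9: CDB Add1=3; stall // r0:3,r1:1,r2:9,r3:Mul2,r4:2
cycle 10: CDB Add2=7; stall // r0:3,r1:1,r2:9,r3:Mul2,r4:2
cycle 11: CDB Mul1=4; issue MUL r3<-Mul1 // r0:3,r1:1,r2:9,r3:Mul1,r4:2
cycle 12: stall // r0:3,r1:1,r2:9,r3:Mul1,r4:2
cycle 13: stall // r0:3,r1:1,r2:9,r3:Mul1,r4:2
cycle 14: stall // r0:3,r1:1,r2:9,r3:Mul1,r4:2
cycle 15: CDB Mul2=7; issue MUL r1<-Mul2 // r0:3,r1:Mul2,r2:9,r3:Mul1,r4:2
cycle 16: CDB Mul1=2 // r0:3,r1:Mul2,r2:9,r3:2,r4:2
cycle 17: - // r0:3,r1:Mul2,r2:9,r3:2,r4:2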